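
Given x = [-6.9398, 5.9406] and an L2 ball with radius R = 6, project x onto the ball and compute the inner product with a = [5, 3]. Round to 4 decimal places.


Step 1: Compute ||x|| (intermediates to 6 decimals).
||x|| = sqrt((-6.9398)^2 + 5.9406^2) = 9.135182
Step 2: Project.
Since ||x|| > R, scale = R/||x|| = 6/9.135182 = 0.656801, proj(x) = scale * x
proj(x) = [-4.558068, 3.901792]
Step 3: Dot product.
a^T * proj(x) = 5*(-4.558068) + 3*3.901792 = -11.085


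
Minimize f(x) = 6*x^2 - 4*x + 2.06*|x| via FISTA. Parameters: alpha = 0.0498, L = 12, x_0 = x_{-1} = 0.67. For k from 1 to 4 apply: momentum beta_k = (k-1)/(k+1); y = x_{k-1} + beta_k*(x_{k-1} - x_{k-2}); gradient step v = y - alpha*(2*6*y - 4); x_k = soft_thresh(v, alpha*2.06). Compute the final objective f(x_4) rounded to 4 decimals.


FISTA on f(x) = 6*x^2 - 4*x + 2.06*|x|
L = 12, alpha = 0.0498
Iteration 1: beta = 0.0, y = 0.67 + 0.0*(0.67 - 0.67) = 0.67
  grad(y) = 4.04, v = y - alpha*grad = 0.4688
  prox(v) = soft_thresh(0.4688, 0.1026) = 0.3662
Iteration 2: beta = 0.3333, y = 0.3662 + 0.3333*(0.3662 - 0.67) = 0.265
  grad(y) = -0.8205, v = y - alpha*grad = 0.3058
  prox(v) = soft_thresh(0.3058, 0.1026) = 0.2032
Iteration 3: beta = 0.5, y = 0.2032 + 0.5*(0.2032 - 0.3662) = 0.1217
  grad(y) = -2.5391, v = y - alpha*grad = 0.2482
  prox(v) = soft_thresh(0.2482, 0.1026) = 0.1456
Iteration 4: beta = 0.6, y = 0.1456 + 0.6*(0.1456 - 0.2032) = 0.111
  grad(y) = -2.6678, v = y - alpha*grad = 0.2439
  prox(v) = soft_thresh(0.2439, 0.1026) = 0.1413
f(x_4) = 6*0.1413^2 - 4*0.1413 + 2.06*|0.1413| = -0.1543


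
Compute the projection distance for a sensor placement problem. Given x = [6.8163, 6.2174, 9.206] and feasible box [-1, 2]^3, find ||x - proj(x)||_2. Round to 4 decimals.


Project each component onto [-1, 2].
clip(6.8163) = 2.0, clip(6.2174) = 2.0, clip(9.206) = 2.0
Projection = [2.0, 2.0, 2.0]
Squared diffs: [23.1967, 17.7865, 51.9264]
Distance = sqrt(92.9096) = 9.639


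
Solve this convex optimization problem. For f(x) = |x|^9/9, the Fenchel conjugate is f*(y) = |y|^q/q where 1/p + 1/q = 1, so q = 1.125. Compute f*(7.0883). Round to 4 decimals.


The conjugate exponent q satisfies 1/p + 1/q = 1.
p = 9, so q = 9/(9 - 1) = 1.125
|y|^q = 7.0883^1.125 = 9.0544
f*(7.0883) = 9.0544 / 1.125 = 8.0484


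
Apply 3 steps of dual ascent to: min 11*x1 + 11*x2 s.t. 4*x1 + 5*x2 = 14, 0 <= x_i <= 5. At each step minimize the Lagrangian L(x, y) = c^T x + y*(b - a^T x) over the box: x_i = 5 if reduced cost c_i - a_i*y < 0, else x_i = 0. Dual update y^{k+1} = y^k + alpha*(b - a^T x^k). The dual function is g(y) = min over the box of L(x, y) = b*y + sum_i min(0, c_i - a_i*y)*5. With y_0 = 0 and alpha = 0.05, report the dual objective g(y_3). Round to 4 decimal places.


Dual ascent for LP: min 11*x1 + 11*x2, 4*x1 + 5*x2 = 14, 0 <= x_i <= 5
Step 1: y^k = 0.0, reduced costs: (11.0, 11.0)
  x^k = (0.0, 0.0), subgradient = b - a^T x = 14.0
  y^{k+1} = 0.0 + 0.05*14.0 = 0.7
Step 2: y^k = 0.7, reduced costs: (8.2, 7.5)
  x^k = (0.0, 0.0), subgradient = b - a^T x = 14.0
  y^{k+1} = 0.7 + 0.05*14.0 = 1.4
Step 3: y^k = 1.4, reduced costs: (5.4, 4.0)
  x^k = (0.0, 0.0), subgradient = b - a^T x = 14.0
  y^{k+1} = 1.4 + 0.05*14.0 = 2.1
Dual objective at y_3 = 2.1: reduced costs (2.6, 0.5), box minimizer x = (0.0, 0.0)
g(y_3) = b*y + (c1 - a1*y)*x1 + (c2 - a2*y)*x2 = 14*2.1 + 2.6*0.0 + 0.5*0.0 = 29.4 + 0.0 + 0.0 = 29.4


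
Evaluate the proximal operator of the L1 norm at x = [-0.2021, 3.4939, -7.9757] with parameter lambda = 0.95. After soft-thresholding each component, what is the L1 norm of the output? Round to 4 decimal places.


Soft-thresholding with lambda = 0.95:
prox(-0.2021) = sign(-0.2021)*max(|-0.2021| - 0.95, 0) = 0.0
prox(3.4939) = sign(3.4939)*max(|3.4939| - 0.95, 0) = 2.5439
prox(-7.9757) = sign(-7.9757)*max(|-7.9757| - 0.95, 0) = -7.0257
prox(x) = [0.0, 2.5439, -7.0257]
||prox(x)||_1 = 0.0 + 2.5439 + 7.0257 = 9.5696


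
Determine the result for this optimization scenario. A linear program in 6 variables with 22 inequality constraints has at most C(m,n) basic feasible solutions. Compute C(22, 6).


Each vertex corresponds to some choice of n active constraints out of m, so the number of vertices is at most C(m, n) = m! / (n!(m-n)!).
m = 22, n = 6
Numerator: 22 * 21 * 20 * 19 * 18 * 17
Denominator: 6! = 720
C(22, 6) = 74613


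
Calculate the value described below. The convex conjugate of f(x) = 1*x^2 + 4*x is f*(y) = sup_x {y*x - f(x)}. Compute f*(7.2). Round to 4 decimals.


f*(y) = sup_x {y*x - a*x^2 - b*x} = sup_x {(y-b)*x - a*x^2}
FOC: (y - b) - 2a*x = 0 => x* = (y - b)/(2a)
x* = (7.2 - 4)/(2*1) = 1.6
f*(7.2) = (y-b)^2/(4a) = (7.2 - 4)^2/(4*1)
= 10.24/4 = 2.56


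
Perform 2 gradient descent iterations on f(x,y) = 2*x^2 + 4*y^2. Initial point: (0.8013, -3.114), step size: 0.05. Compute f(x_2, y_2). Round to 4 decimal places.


Gradient descent on f(x,y) = 2*x^2 + 4*y^2.
Starting point: (0.8013, -3.114), alpha = 0.05
Step 1: grad_x = 2*2*0.8013 = 3.2052, grad_y = 2*4*-3.114 = -24.912
  x_1 = 0.8013 - 0.05*3.2052 = 0.641
  y_1 = -3.114 - 0.05*-24.912 = -1.8684
Step 2: grad_x = 2*2*0.641 = 2.5642, grad_y = 2*4*-1.8684 = -14.9472
  x_2 = 0.641 - 0.05*2.5642 = 0.5128
  y_2 = -1.8684 - 0.05*-14.9472 = -1.121
f(0.5128, -1.121) = 2*0.5128^2 + 4*(-1.121)^2 = 5.5529


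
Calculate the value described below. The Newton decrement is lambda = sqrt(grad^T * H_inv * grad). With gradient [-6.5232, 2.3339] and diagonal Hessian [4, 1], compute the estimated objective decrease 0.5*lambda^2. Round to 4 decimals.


Step 1: H is diagonal, so H^(-1) * g = [-1.6308, 2.3339].
Step 2: g^T H^(-1) g = sum_i g_i^2 / H_ii
  = (-6.5232)^2/4 + (2.3339)^2/1
  = 10.638 + 5.4471 = 16.0851
Step 3: Objective decrease = 0.5 * g^T H^(-1) g = 8.0426


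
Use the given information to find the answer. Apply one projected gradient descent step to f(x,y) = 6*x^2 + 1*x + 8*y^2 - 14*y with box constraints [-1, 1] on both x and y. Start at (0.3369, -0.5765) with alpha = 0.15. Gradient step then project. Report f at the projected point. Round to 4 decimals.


Step 1: Compute gradient at (0.3369, -0.5765).
grad_x = 2*6*0.3369 + 1 = 5.0428
grad_y = 2*8*-0.5765 - 14 = -23.224
Step 2: Gradient step.
x_raw = 0.3369 - 0.15*5.0428 = -0.4195
y_raw = -0.5765 - 0.15*-23.224 = 2.9071
Step 3: Project onto [-1, 1].
x_proj = clip(-0.4195) = -0.4195
y_proj = clip(2.9071) = 1.0
Step 4: Evaluate f.
f(-0.4195, 1.0) = -5.3635


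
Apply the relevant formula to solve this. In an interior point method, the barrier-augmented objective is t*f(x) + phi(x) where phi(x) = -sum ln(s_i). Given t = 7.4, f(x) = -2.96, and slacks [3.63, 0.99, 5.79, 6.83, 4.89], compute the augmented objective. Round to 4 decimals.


Step 1: Compute log-barrier.
ln values: [1.2892, -0.0101, 1.7561, 1.9213, 1.5872]
phi = -(1.2892 - 0.0101 + 1.7561 + 1.9213 + 1.5872) = -6.5438
Step 2: Compute augmented objective.
t*f(x) = 7.4*-2.96 = -21.904
Total = -21.904 - 6.5438 = -28.4478


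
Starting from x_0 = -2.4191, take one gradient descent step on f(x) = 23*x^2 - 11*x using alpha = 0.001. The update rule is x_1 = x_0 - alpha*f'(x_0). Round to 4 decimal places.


We compute the gradient at x_0 and apply the update.
f'(x) = 46*x - 11
f'(-2.4191) = 46*-2.4191 - 11 = -122.2786
x_1 = -2.4191 - 0.001*-122.2786 = -2.2968


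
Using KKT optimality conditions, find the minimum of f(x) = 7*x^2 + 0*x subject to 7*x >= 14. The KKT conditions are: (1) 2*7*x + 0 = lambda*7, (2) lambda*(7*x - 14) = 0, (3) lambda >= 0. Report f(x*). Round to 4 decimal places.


Step 1: Try lambda = 0 (constraint inactive).
x_unc = 0/(2*7) = 0.0
Check: 7*0.0 = 0.0 < 14 -- violated!
Step 2: Constraint must be active: 7*x = 14
x* = 14/7 = 2.0
lambda = (2*7*2.0 + 0)/7 = 4.0
Step 3: Compute optimal value.
f(x*) = 7*2.0^2 + 0*2.0 = 28.0


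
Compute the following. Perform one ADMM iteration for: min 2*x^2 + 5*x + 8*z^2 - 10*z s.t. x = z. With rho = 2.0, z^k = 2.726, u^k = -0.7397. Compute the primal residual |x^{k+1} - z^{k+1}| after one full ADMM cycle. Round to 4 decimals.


ADMM iteration with rho = 2.0, z^k = 2.726, u^k = -0.7397
Step 1: x-update.
Minimize 2*x^2 + 5*x + (2.0/2)*(x - 2.726 - 0.7397)^2
FOC: (2*2 + 2.0)*x = -5 + 2.0*(2.726 + 0.7397)
x^{k+1} = 0.3219
Step 2: z-update.
Minimize 8*z^2 - 10*z + (2.0/2)*(0.3219 - z - 0.7397)^2
FOC: (2*8 + 2.0)*z = 10 + 2.0*(0.3219 - 0.7397)
z^{k+1} = 0.5091
Step 3: u-update.
u^{k+1} = -0.7397 + 0.3219 - 0.5091 = -0.9269
Step 4: Primal residual = |0.3219 - 0.5091| = 0.1872


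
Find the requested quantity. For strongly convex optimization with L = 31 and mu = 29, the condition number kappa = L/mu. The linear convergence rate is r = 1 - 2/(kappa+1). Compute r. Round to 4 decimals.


Step 1: Compute the condition number.
kappa = L/mu = 31/29 = 1.069
Step 2: Compute the convergence rate.
r = 1 - 2/(kappa + 1) = 1 - 2*mu/(L + mu) = (L - mu)/(L + mu) = 2/60 = 0.0333


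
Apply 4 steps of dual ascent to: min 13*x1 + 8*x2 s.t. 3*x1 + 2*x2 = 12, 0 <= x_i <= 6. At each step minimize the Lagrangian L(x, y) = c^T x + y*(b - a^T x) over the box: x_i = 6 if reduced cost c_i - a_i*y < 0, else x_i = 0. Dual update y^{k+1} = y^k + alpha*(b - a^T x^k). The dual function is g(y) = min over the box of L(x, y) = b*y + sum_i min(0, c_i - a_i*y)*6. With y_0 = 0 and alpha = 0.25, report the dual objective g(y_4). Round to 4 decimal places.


Dual ascent for LP: min 13*x1 + 8*x2, 3*x1 + 2*x2 = 12, 0 <= x_i <= 6
Step 1: y^k = 0.0, reduced costs: (13.0, 8.0)
  x^k = (0.0, 0.0), subgradient = b - a^T x = 12.0
  y^{k+1} = 0.0 + 0.25*12.0 = 3.0
Step 2: y^k = 3.0, reduced costs: (4.0, 2.0)
  x^k = (0.0, 0.0), subgradient = b - a^T x = 12.0
  y^{k+1} = 3.0 + 0.25*12.0 = 6.0
Step 3: y^k = 6.0, reduced costs: (-5.0, -4.0)
  x^k = (6.0, 6.0), subgradient = b - a^T x = -18.0
  y^{k+1} = 6.0 + 0.25*-18.0 = 1.5
Step 4: y^k = 1.5, reduced costs: (8.5, 5.0)
  x^k = (0.0, 0.0), subgradient = b - a^T x = 12.0
  y^{k+1} = 1.5 + 0.25*12.0 = 4.5
Dual objective at y_4 = 4.5: reduced costs (-0.5, -1.0), box minimizer x = (6.0, 6.0)
g(y_4) = b*y + (c1 - a1*y)*x1 + (c2 - a2*y)*x2 = 12*4.5 + (-0.5)*6.0 + (-1.0)*6.0 = 54.0 - 3.0 - 6.0 = 45.0


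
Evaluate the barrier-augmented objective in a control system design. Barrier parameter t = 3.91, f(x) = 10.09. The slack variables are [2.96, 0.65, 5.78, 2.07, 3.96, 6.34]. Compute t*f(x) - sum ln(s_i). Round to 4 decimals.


Step 1: Compute log-barrier.
ln values: [1.0852, -0.4308, 1.7544, 0.7275, 1.3762, 1.8469]
phi = -(1.0852 - 0.4308 + 1.7544 + 0.7275 + 1.3762 + 1.8469) = -6.3595
Step 2: Compute augmented objective.
t*f(x) = 3.91*10.09 = 39.4519
Total = 39.4519 - 6.3595 = 33.0924


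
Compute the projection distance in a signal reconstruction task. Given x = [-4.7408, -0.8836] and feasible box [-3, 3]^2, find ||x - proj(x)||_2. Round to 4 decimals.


Project each component onto [-3, 3].
clip(-4.7408) = -3.0, clip(-0.8836) = -0.8836
Projection = [-3.0, -0.8836]
Squared diffs: [3.0304, 0.0]
Distance = sqrt(3.0304) = 1.7408


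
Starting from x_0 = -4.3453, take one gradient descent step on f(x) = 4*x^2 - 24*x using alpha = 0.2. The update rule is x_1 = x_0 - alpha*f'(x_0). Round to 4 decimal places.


We compute the gradient at x_0 and apply the update.
f'(x) = 8*x - 24
f'(-4.3453) = 8*-4.3453 - 24 = -58.7624
x_1 = -4.3453 - 0.2*-58.7624 = 7.4072


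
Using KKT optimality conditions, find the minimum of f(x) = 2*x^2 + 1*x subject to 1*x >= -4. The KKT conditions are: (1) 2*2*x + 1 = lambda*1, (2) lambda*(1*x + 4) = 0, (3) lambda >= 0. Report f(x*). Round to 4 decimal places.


Step 1: Try lambda = 0 (constraint inactive).
Stationarity: 2*2*x + 1 = 0
x* = -1/(2*2) = -0.25
Check constraint: 1*-0.25 = -0.25 >= -4 -- satisfied.
Step 2: Compute optimal value.
f(x*) = 2*(-0.25)^2 + 1*(-0.25) = -0.125


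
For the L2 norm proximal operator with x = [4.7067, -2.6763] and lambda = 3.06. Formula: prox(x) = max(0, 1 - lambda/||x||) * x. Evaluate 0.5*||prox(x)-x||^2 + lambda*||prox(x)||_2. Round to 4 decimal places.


Step 1: Compute ||x||.
||x|| = 5.4144
Step 2: Compute scaling factor.
scale = max(0, 1 - 3.06/5.4144) = 0.4348
Step 3: prox(x) = [2.0467, -1.1638]
||prox(x)|| = 2.3544
Step 4: Proximal objective.
0.5*||prox-x||^2 = 4.6818
lambda*||prox|| = 7.2045
Total = 11.8862


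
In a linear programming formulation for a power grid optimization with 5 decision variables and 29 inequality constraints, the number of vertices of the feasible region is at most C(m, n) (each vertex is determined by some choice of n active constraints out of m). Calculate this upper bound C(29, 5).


Each vertex corresponds to some choice of n active constraints out of m, so the number of vertices is at most C(m, n) = m! / (n!(m-n)!).
m = 29, n = 5
Numerator: 29 * 28 * 27 * 26 * 25
Denominator: 5! = 120
C(29, 5) = 118755


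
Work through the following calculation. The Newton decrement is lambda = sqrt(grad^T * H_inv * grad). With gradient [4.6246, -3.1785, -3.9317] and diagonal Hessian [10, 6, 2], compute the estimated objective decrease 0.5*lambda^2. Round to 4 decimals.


Step 1: H is diagonal, so H^(-1) * g = [0.4625, -0.5298, -1.9659].
Step 2: g^T H^(-1) g = sum_i g_i^2 / H_ii
  = (4.6246)^2/10 + (-3.1785)^2/6 + (-3.9317)^2/2
  = 2.1387 + 1.6838 + 7.7291 = 11.5516
Step 3: Objective decrease = 0.5 * g^T H^(-1) g = 5.7758


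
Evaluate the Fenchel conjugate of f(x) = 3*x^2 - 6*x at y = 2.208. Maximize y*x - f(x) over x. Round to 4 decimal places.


f*(y) = sup_x {y*x - a*x^2 - b*x} = sup_x {(y-b)*x - a*x^2}
FOC: (y - b) - 2a*x = 0 => x* = (y - b)/(2a)
x* = (2.208 + 6)/(2*3) = 1.368
f*(2.208) = (y-b)^2/(4a) = (2.208 + 6)^2/(4*3)
= 67.3713/12 = 5.6143


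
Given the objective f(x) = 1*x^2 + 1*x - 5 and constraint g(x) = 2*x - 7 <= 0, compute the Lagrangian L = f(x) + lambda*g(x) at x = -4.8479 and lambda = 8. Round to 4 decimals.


Step 1: Evaluate f(x).
f(-4.8479) = 1*(-4.8479)^2 + 1*(-4.8479) - 5 = 13.6542
Step 2: Evaluate g(x).
g(-4.8479) = 2*-4.8479 - 7 = -16.6958
Step 3: Compute Lagrangian.
L = 13.6542 + 8*-16.6958 = -119.9122


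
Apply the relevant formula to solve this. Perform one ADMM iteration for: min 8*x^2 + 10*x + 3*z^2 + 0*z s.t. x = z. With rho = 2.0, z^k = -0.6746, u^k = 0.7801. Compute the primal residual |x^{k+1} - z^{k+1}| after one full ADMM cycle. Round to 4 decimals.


ADMM iteration with rho = 2.0, z^k = -0.6746, u^k = 0.7801
Step 1: x-update.
Minimize 8*x^2 + 10*x + (2.0/2)*(x + 0.6746 + 0.7801)^2
FOC: (2*8 + 2.0)*x = -10 + 2.0*(-0.6746 - 0.7801)
x^{k+1} = -0.7172
Step 2: z-update.
Minimize 3*z^2 + 0*z + (2.0/2)*(-0.7172 - z + 0.7801)^2
FOC: (2*3 + 2.0)*z = 0 + 2.0*(-0.7172 + 0.7801)
z^{k+1} = 0.0157
Step 3: u-update.
u^{k+1} = 0.7801 - 0.7172 - 0.0157 = 0.0472
Step 4: Primal residual = |-0.7172 - 0.0157| = 0.7329


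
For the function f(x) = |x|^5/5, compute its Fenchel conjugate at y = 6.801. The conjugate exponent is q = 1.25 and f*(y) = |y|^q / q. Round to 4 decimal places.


The conjugate exponent q satisfies 1/p + 1/q = 1.
p = 5, so q = 5/(5 - 1) = 1.25
|y|^q = 6.801^1.25 = 10.9829
f*(6.801) = 10.9829 / 1.25 = 8.7863


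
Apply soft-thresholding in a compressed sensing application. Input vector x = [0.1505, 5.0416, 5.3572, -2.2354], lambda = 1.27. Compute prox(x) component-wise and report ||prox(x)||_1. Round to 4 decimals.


Soft-thresholding with lambda = 1.27:
prox(0.1505) = sign(0.1505)*max(|0.1505| - 1.27, 0) = 0.0
prox(5.0416) = sign(5.0416)*max(|5.0416| - 1.27, 0) = 3.7716
prox(5.3572) = sign(5.3572)*max(|5.3572| - 1.27, 0) = 4.0872
prox(-2.2354) = sign(-2.2354)*max(|-2.2354| - 1.27, 0) = -0.9654
prox(x) = [0.0, 3.7716, 4.0872, -0.9654]
||prox(x)||_1 = 0.0 + 3.7716 + 4.0872 + 0.9654 = 8.8242


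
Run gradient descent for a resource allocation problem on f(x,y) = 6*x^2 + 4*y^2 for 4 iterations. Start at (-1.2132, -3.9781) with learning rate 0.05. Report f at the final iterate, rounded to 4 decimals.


Gradient descent on f(x,y) = 6*x^2 + 4*y^2.
Starting point: (-1.2132, -3.9781), alpha = 0.05
Step 1: grad_x = 2*6*-1.2132 = -14.5584, grad_y = 2*4*-3.9781 = -31.8248
  x_1 = -1.2132 - 0.05*-14.5584 = -0.4853
  y_1 = -3.9781 - 0.05*-31.8248 = -2.3869
Step 2: grad_x = 2*6*-0.4853 = -5.8234, grad_y = 2*4*-2.3869 = -19.0949
  x_2 = -0.4853 - 0.05*-5.8234 = -0.1941
  y_2 = -2.3869 - 0.05*-19.0949 = -1.4321
Step 3: grad_x = 2*6*-0.1941 = -2.3293, grad_y = 2*4*-1.4321 = -11.4569
  x_3 = -0.1941 - 0.05*-2.3293 = -0.0776
  y_3 = -1.4321 - 0.05*-11.4569 = -0.8593
Step 4: grad_x = 2*6*-0.0776 = -0.9317, grad_y = 2*4*-0.8593 = -6.8742
  x_4 = -0.0776 - 0.05*-0.9317 = -0.0311
  y_4 = -0.8593 - 0.05*-6.8742 = -0.5156
f(-0.0311, -0.5156) = 6*(-0.0311)^2 + 4*(-0.5156)^2 = 1.069


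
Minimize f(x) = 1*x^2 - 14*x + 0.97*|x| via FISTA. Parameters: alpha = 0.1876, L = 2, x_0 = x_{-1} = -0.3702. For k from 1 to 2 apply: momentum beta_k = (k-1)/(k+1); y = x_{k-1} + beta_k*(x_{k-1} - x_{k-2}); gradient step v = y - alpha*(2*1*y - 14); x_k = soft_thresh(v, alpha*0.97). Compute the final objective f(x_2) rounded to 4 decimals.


FISTA on f(x) = 1*x^2 - 14*x + 0.97*|x|
L = 2, alpha = 0.1876
Iteration 1: beta = 0.0, y = -0.3702 + 0.0*(-0.3702 + 0.3702) = -0.3702
  grad(y) = -14.7404, v = y - alpha*grad = 2.3951
  prox(v) = soft_thresh(2.3951, 0.182) = 2.2131
Iteration 2: beta = 0.3333, y = 2.2131 + 0.3333*(2.2131 + 0.3702) = 3.0742
  grad(y) = -7.8515, v = y - alpha*grad = 4.5472
  prox(v) = soft_thresh(4.5472, 0.182) = 4.3652
f(x_2) = 1*4.3652^2 - 14*4.3652 + 0.97*|4.3652| = -37.8236


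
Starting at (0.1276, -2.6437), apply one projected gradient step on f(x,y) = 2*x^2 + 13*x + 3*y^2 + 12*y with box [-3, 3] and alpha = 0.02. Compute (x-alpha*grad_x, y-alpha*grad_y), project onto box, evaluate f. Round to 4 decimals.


Step 1: Compute gradient at (0.1276, -2.6437).
grad_x = 2*2*0.1276 + 13 = 13.5104
grad_y = 2*3*-2.6437 + 12 = -3.8622
Step 2: Gradient step.
x_raw = 0.1276 - 0.02*13.5104 = -0.1426
y_raw = -2.6437 - 0.02*-3.8622 = -2.5665
Step 3: Project onto [-3, 3].
x_proj = clip(-0.1426) = -0.1426
y_proj = clip(-2.5665) = -2.5665
Step 4: Evaluate f.
f(-0.1426, -2.5665) = -12.8506


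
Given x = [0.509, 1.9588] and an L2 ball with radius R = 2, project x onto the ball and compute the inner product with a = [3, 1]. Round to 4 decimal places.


Step 1: Compute ||x|| (intermediates to 6 decimals).
||x|| = sqrt(0.509^2 + 1.9588^2) = 2.023852
Step 2: Project.
Since ||x|| > R, scale = R/||x|| = 2/2.023852 = 0.988215, proj(x) = scale * x
proj(x) = [0.503001, 1.935716]
Step 3: Dot product.
a^T * proj(x) = 3*0.503001 + 1*1.935716 = 3.4447


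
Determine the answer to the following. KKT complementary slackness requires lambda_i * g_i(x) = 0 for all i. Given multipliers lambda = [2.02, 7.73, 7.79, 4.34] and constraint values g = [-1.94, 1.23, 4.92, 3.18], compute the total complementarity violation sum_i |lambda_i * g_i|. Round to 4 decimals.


KKT complementary slackness check:
lambda_1 * g_1 = 2.02 * -1.94 = -3.9188
lambda_2 * g_2 = 7.73 * 1.23 = 9.5079
lambda_3 * g_3 = 7.79 * 4.92 = 38.3268
lambda_4 * g_4 = 4.34 * 3.18 = 13.8012
Total violation = 3.9188 + 9.5079 + 38.3268 + 13.8012 = 65.5547


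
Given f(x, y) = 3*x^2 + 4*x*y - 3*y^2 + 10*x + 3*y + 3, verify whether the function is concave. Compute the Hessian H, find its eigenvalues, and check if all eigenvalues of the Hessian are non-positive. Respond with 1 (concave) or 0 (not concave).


The Hessian of f(x,y) = 3*x^2 + 4*x*y - 3*y^2 + 10*x + 3*y + 3 is:
H = [[6, 4], [4, -6]]
Trace = 6 - 6 = 0
Determinant = 6*-6 - (4)^2 = -52
Discriminant = (0)^2 - 4*-52 = 208.0
Eigenvalues: lambda_1 = -7.2111, lambda_2 = 7.2111
The function is not concave.

0


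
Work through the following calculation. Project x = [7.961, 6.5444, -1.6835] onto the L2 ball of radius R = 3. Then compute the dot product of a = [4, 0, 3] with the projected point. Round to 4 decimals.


Step 1: Compute ||x|| (intermediates to 6 decimals).
||x|| = sqrt(7.961^2 + 6.5444^2 + (-1.6835)^2) = 10.442263
Step 2: Project.
Since ||x|| > R, scale = R/||x|| = 3/10.442263 = 0.287294, proj(x) = scale * x
proj(x) = [2.287148, 1.880167, -0.483659]
Step 3: Dot product.
a^T * proj(x) = 4*2.287148 + 0*1.880167 + 3*(-0.483659) = 7.6976


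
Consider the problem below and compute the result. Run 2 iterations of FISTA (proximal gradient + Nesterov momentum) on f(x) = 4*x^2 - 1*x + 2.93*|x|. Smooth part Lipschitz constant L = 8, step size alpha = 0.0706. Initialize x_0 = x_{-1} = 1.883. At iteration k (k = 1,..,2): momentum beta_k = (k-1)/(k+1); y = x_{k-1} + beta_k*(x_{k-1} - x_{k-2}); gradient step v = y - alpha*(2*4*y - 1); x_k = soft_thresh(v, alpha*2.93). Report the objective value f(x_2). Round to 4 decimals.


FISTA on f(x) = 4*x^2 - 1*x + 2.93*|x|
L = 8, alpha = 0.0706
Iteration 1: beta = 0.0, y = 1.883 + 0.0*(1.883 - 1.883) = 1.883
  grad(y) = 14.064, v = y - alpha*grad = 0.8901
  prox(v) = soft_thresh(0.8901, 0.2069) = 0.6832
Iteration 2: beta = 0.3333, y = 0.6832 + 0.3333*(0.6832 - 1.883) = 0.2833
  grad(y) = 1.2664, v = y - alpha*grad = 0.1939
  prox(v) = soft_thresh(0.1939, 0.2069) = 0.0
f(x_2) = 4*0.0^2 - 1*0.0 + 2.93*|0.0| = 0.0


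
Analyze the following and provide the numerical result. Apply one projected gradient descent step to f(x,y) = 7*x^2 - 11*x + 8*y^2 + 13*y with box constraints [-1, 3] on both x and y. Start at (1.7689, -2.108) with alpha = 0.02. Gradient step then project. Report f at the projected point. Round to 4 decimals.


Step 1: Compute gradient at (1.7689, -2.108).
grad_x = 2*7*1.7689 - 11 = 13.7646
grad_y = 2*8*-2.108 + 13 = -20.728
Step 2: Gradient step.
x_raw = 1.7689 - 0.02*13.7646 = 1.4936
y_raw = -2.108 - 0.02*-20.728 = -1.6934
Step 3: Project onto [-1, 3].
x_proj = clip(1.4936) = 1.4936
y_proj = clip(-1.6934) = -1.0
Step 4: Evaluate f.
f(1.4936, -1.0) = -5.8136


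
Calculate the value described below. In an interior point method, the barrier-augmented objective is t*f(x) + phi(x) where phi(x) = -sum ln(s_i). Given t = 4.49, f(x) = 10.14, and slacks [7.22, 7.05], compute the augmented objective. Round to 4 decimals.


Step 1: Compute log-barrier.
ln values: [1.9769, 1.953]
phi = -(1.9769 + 1.953) = -3.9299
Step 2: Compute augmented objective.
t*f(x) = 4.49*10.14 = 45.5286
Total = 45.5286 - 3.9299 = 41.5987


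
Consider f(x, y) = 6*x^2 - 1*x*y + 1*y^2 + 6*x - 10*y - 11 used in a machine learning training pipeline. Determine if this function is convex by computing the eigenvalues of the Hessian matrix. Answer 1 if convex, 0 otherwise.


The Hessian of f(x,y) = 6*x^2 - 1*x*y + 1*y^2 + 6*x - 10*y - 11 is:
H = [[12, -1], [-1, 2]]
Trace = 12 + 2 = 14
Determinant = 12*2 - (-1)^2 = 23
Discriminant = (14)^2 - 4*23 = 104.0
Eigenvalues: lambda_1 = 1.901, lambda_2 = 12.099
The function is convex.

1


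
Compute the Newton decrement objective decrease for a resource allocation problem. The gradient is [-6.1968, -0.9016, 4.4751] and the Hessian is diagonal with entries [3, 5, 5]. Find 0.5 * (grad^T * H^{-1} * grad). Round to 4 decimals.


Step 1: H is diagonal, so H^(-1) * g = [-2.0656, -0.1803, 0.895].
Step 2: g^T H^(-1) g = sum_i g_i^2 / H_ii
  = (-6.1968)^2/3 + (-0.9016)^2/5 + (4.4751)^2/5
  = 12.8001 + 0.1626 + 4.0053 = 16.968
Step 3: Objective decrease = 0.5 * g^T H^(-1) g = 8.484


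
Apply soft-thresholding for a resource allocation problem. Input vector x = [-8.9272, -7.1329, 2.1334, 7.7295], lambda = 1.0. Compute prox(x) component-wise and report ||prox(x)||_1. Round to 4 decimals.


Soft-thresholding with lambda = 1.0:
prox(-8.9272) = sign(-8.9272)*max(|-8.9272| - 1.0, 0) = -7.9272
prox(-7.1329) = sign(-7.1329)*max(|-7.1329| - 1.0, 0) = -6.1329
prox(2.1334) = sign(2.1334)*max(|2.1334| - 1.0, 0) = 1.1334
prox(7.7295) = sign(7.7295)*max(|7.7295| - 1.0, 0) = 6.7295
prox(x) = [-7.9272, -6.1329, 1.1334, 6.7295]
||prox(x)||_1 = 7.9272 + 6.1329 + 1.1334 + 6.7295 = 21.923


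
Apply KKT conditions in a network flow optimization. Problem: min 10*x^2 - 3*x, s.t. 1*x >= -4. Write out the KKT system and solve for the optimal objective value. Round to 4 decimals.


Step 1: Try lambda = 0 (constraint inactive).
Stationarity: 2*10*x - 3 = 0
x* = 3/(2*10) = 0.15
Check constraint: 1*0.15 = 0.15 >= -4 -- satisfied.
Step 2: Compute optimal value.
f(x*) = 10*0.15^2 - 3*0.15 = -0.225


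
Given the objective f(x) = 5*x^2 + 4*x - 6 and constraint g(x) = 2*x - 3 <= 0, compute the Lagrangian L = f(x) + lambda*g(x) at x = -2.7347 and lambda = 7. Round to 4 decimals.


Step 1: Evaluate f(x).
f(-2.7347) = 5*(-2.7347)^2 + 4*(-2.7347) - 6 = 20.4541
Step 2: Evaluate g(x).
g(-2.7347) = 2*-2.7347 - 3 = -8.4694
Step 3: Compute Lagrangian.
L = 20.4541 + 7*-8.4694 = -38.8317


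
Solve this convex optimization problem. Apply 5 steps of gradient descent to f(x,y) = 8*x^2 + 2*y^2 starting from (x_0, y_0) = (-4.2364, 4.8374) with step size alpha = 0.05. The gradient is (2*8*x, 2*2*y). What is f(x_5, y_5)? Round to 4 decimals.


Gradient descent on f(x,y) = 8*x^2 + 2*y^2.
Starting point: (-4.2364, 4.8374), alpha = 0.05
Step 1: grad_x = 2*8*-4.2364 = -67.7824, grad_y = 2*2*4.8374 = 19.3496
  x_1 = -4.2364 - 0.05*-67.7824 = -0.8473
  y_1 = 4.8374 - 0.05*19.3496 = 3.8699
Step 2: grad_x = 2*8*-0.8473 = -13.5565, grad_y = 2*2*3.8699 = 15.4797
  x_2 = -0.8473 - 0.05*-13.5565 = -0.1695
  y_2 = 3.8699 - 0.05*15.4797 = 3.0959
Step 3: grad_x = 2*8*-0.1695 = -2.7113, grad_y = 2*2*3.0959 = 12.3837
  x_3 = -0.1695 - 0.05*-2.7113 = -0.0339
  y_3 = 3.0959 - 0.05*12.3837 = 2.4767
Step 4: grad_x = 2*8*-0.0339 = -0.5423, grad_y = 2*2*2.4767 = 9.907
  x_4 = -0.0339 - 0.05*-0.5423 = -0.0068
  y_4 = 2.4767 - 0.05*9.907 = 1.9814
Step 5: grad_x = 2*8*-0.0068 = -0.1085, grad_y = 2*2*1.9814 = 7.9256
  x_5 = -0.0068 - 0.05*-0.1085 = -0.0014
  y_5 = 1.9814 - 0.05*7.9256 = 1.5851
f(-0.0014, 1.5851) = 8*(-0.0014)^2 + 2*1.5851^2 = 5.0252


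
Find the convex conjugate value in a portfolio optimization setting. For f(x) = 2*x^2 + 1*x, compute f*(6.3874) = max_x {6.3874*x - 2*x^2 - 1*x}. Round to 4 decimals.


f*(y) = sup_x {y*x - a*x^2 - b*x} = sup_x {(y-b)*x - a*x^2}
FOC: (y - b) - 2a*x = 0 => x* = (y - b)/(2a)
x* = (6.3874 - 1)/(2*2) = 1.3469
f*(6.3874) = (y-b)^2/(4a) = (6.3874 - 1)^2/(4*2)
= 29.0241/8 = 3.628


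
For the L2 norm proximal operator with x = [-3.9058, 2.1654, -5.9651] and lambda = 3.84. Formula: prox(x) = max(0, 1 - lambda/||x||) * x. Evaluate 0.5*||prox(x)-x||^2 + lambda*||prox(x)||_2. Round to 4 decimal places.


Step 1: Compute ||x||.
||x|| = 7.4516
Step 2: Compute scaling factor.
scale = max(0, 1 - 3.84/7.4516) = 0.4847
Step 3: prox(x) = [-1.893, 1.0495, -2.8911]
||prox(x)|| = 3.6116
Step 4: Proximal objective.
0.5*||prox-x||^2 = 7.3728
lambda*||prox|| = 13.8685
Total = 21.2414


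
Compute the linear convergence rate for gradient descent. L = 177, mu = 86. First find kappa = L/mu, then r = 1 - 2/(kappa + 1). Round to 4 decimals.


Step 1: Compute the condition number.
kappa = L/mu = 177/86 = 2.0581
Step 2: Compute the convergence rate.
r = 1 - 2/(kappa + 1) = 1 - 2*mu/(L + mu) = (L - mu)/(L + mu) = 91/263 = 0.346


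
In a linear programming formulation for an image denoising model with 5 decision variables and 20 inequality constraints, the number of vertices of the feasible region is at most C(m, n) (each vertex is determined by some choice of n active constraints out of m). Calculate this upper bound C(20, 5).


Each vertex corresponds to some choice of n active constraints out of m, so the number of vertices is at most C(m, n) = m! / (n!(m-n)!).
m = 20, n = 5
Numerator: 20 * 19 * 18 * 17 * 16
Denominator: 5! = 120
C(20, 5) = 15504


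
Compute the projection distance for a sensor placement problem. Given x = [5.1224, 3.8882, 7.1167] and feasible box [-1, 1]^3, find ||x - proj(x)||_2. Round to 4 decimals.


Project each component onto [-1, 1].
clip(5.1224) = 1.0, clip(3.8882) = 1.0, clip(7.1167) = 1.0
Projection = [1.0, 1.0, 1.0]
Squared diffs: [16.9942, 8.3417, 37.414]
Distance = sqrt(62.7499) = 7.9215


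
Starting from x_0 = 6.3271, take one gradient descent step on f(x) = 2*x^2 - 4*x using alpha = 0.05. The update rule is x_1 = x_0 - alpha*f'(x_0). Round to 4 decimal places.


We compute the gradient at x_0 and apply the update.
f'(x) = 4*x - 4
f'(6.3271) = 4*6.3271 - 4 = 21.3084
x_1 = 6.3271 - 0.05*21.3084 = 5.2617


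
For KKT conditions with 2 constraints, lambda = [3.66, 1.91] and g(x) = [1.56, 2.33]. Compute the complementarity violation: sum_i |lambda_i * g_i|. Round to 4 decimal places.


KKT complementary slackness check:
lambda_1 * g_1 = 3.66 * 1.56 = 5.7096
lambda_2 * g_2 = 1.91 * 2.33 = 4.4503
Total violation = 5.7096 + 4.4503 = 10.1599


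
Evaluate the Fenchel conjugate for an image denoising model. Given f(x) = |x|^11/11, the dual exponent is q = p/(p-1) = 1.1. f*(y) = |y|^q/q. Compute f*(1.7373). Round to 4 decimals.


The conjugate exponent q satisfies 1/p + 1/q = 1.
p = 11, so q = 11/(11 - 1) = 1.1
|y|^q = 1.7373^1.1 = 1.836
f*(1.7373) = 1.836 / 1.1 = 1.6691


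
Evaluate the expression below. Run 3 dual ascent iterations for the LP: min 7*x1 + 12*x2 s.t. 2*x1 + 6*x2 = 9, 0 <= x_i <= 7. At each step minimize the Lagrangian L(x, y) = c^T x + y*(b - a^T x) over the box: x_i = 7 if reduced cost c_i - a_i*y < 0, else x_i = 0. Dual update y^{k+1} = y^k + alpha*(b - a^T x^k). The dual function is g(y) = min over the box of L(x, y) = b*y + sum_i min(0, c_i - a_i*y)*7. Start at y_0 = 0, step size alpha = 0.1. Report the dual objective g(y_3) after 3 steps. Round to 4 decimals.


Dual ascent for LP: min 7*x1 + 12*x2, 2*x1 + 6*x2 = 9, 0 <= x_i <= 7
Step 1: y^k = 0.0, reduced costs: (7.0, 12.0)
  x^k = (0.0, 0.0), subgradient = b - a^T x = 9.0
  y^{k+1} = 0.0 + 0.1*9.0 = 0.9
Step 2: y^k = 0.9, reduced costs: (5.2, 6.6)
  x^k = (0.0, 0.0), subgradient = b - a^T x = 9.0
  y^{k+1} = 0.9 + 0.1*9.0 = 1.8
Step 3: y^k = 1.8, reduced costs: (3.4, 1.2)
  x^k = (0.0, 0.0), subgradient = b - a^T x = 9.0
  y^{k+1} = 1.8 + 0.1*9.0 = 2.7
Dual objective at y_3 = 2.7: reduced costs (1.6, -4.2), box minimizer x = (0.0, 7.0)
g(y_3) = b*y + (c1 - a1*y)*x1 + (c2 - a2*y)*x2 = 9*2.7 + 1.6*0.0 + (-4.2)*7.0 = 24.3 + 0.0 - 29.4 = -5.1


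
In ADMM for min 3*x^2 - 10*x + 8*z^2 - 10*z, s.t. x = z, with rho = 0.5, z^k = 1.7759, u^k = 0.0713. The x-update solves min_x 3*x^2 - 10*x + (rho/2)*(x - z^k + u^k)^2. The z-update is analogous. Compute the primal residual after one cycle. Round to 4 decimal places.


ADMM iteration with rho = 0.5, z^k = 1.7759, u^k = 0.0713
Step 1: x-update.
Minimize 3*x^2 - 10*x + (0.5/2)*(x - 1.7759 + 0.0713)^2
FOC: (2*3 + 0.5)*x = 10 + 0.5*(1.7759 - 0.0713)
x^{k+1} = 1.6696
Step 2: z-update.
Minimize 8*z^2 - 10*z + (0.5/2)*(1.6696 - z + 0.0713)^2
FOC: (2*8 + 0.5)*z = 10 + 0.5*(1.6696 + 0.0713)
z^{k+1} = 0.6588
Step 3: u-update.
u^{k+1} = 0.0713 + 1.6696 - 0.6588 = 1.0821
Step 4: Primal residual = |1.6696 - 0.6588| = 1.0108


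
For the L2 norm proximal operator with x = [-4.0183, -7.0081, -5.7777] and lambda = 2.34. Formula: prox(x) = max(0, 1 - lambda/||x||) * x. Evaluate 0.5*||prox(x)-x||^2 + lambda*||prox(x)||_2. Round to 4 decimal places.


Step 1: Compute ||x||.
||x|| = 9.9319
Step 2: Compute scaling factor.
scale = max(0, 1 - 2.34/9.9319) = 0.7644
Step 3: prox(x) = [-3.0716, -5.357, -4.4164]
||prox(x)|| = 7.5919
Step 4: Proximal objective.
0.5*||prox-x||^2 = 2.7378
lambda*||prox|| = 17.765
Total = 20.5028


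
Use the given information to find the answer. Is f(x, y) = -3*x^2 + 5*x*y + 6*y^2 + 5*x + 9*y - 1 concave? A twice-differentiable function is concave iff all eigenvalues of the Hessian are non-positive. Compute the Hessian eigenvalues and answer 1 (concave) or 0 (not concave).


The Hessian of f(x,y) = -3*x^2 + 5*x*y + 6*y^2 + 5*x + 9*y - 1 is:
H = [[-6, 5], [5, 12]]
Trace = -6 + 12 = 6
Determinant = -6*12 - (5)^2 = -97
Discriminant = (6)^2 - 4*-97 = 424.0
Eigenvalues: lambda_1 = -7.2956, lambda_2 = 13.2956
The function is not concave.

0


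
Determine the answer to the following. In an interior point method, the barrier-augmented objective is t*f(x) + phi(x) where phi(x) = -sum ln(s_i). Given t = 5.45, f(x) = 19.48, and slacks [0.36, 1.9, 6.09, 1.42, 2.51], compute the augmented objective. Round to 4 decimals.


Step 1: Compute log-barrier.
ln values: [-1.0217, 0.6419, 1.8066, 0.3507, 0.9203]
phi = -(-1.0217 + 0.6419 + 1.8066 + 0.3507 + 0.9203) = -2.6978
Step 2: Compute augmented objective.
t*f(x) = 5.45*19.48 = 106.166
Total = 106.166 - 2.6978 = 103.4682


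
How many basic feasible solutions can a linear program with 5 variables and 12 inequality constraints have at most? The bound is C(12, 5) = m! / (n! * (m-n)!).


Each vertex corresponds to some choice of n active constraints out of m, so the number of vertices is at most C(m, n) = m! / (n!(m-n)!).
m = 12, n = 5
Numerator: 12 * 11 * 10 * 9 * 8
Denominator: 5! = 120
C(12, 5) = 792


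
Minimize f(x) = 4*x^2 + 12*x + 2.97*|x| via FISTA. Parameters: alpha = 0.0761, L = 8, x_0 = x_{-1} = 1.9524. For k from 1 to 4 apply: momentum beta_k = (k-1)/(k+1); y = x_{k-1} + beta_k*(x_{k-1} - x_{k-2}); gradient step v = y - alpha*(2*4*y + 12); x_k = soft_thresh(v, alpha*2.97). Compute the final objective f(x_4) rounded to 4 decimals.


FISTA on f(x) = 4*x^2 + 12*x + 2.97*|x|
L = 8, alpha = 0.0761
Iteration 1: beta = 0.0, y = 1.9524 + 0.0*(1.9524 - 1.9524) = 1.9524
  grad(y) = 27.6192, v = y - alpha*grad = -0.1494
  prox(v) = soft_thresh(-0.1494, 0.226) = 0.0
Iteration 2: beta = 0.3333, y = 0.0 + 0.3333*(0.0 - 1.9524) = -0.6508
  grad(y) = 6.7936, v = y - alpha*grad = -1.1678
  prox(v) = soft_thresh(-1.1678, 0.226) = -0.9418
Iteration 3: beta = 0.5, y = -0.9418 + 0.5*(-0.9418 - 0.0) = -1.4127
  grad(y) = 0.6987, v = y - alpha*grad = -1.4658
  prox(v) = soft_thresh(-1.4658, 0.226) = -1.2398
Iteration 4: beta = 0.6, y = -1.2398 + 0.6*(-1.2398 + 0.9418) = -1.4186
  grad(y) = 0.6509, v = y - alpha*grad = -1.4682
  prox(v) = soft_thresh(-1.4682, 0.226) = -1.2422
f(x_4) = 4*(-1.2422)^2 + 12*(-1.2422) + 2.97*|-1.2422| = -5.0449


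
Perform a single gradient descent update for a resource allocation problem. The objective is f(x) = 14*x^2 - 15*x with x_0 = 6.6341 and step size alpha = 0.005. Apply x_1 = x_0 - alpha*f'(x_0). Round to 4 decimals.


We compute the gradient at x_0 and apply the update.
f'(x) = 28*x - 15
f'(6.6341) = 28*6.6341 - 15 = 170.7548
x_1 = 6.6341 - 0.005*170.7548 = 5.7803


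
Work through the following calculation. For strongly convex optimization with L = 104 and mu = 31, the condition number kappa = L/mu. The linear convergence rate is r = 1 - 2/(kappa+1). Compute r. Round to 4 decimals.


Step 1: Compute the condition number.
kappa = L/mu = 104/31 = 3.3548
Step 2: Compute the convergence rate.
r = 1 - 2/(kappa + 1) = 1 - 2*mu/(L + mu) = (L - mu)/(L + mu) = 73/135 = 0.5407


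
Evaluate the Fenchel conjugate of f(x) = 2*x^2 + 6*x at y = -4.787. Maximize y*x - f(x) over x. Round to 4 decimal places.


f*(y) = sup_x {y*x - a*x^2 - b*x} = sup_x {(y-b)*x - a*x^2}
FOC: (y - b) - 2a*x = 0 => x* = (y - b)/(2a)
x* = (-4.787 - 6)/(2*2) = -2.6968
f*(-4.787) = (y-b)^2/(4a) = (-4.787 - 6)^2/(4*2)
= 116.3594/8 = 14.5449


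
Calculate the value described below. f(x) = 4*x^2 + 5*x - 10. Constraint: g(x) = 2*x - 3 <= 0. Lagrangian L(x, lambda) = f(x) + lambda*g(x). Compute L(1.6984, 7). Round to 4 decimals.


Step 1: Evaluate f(x).
f(1.6984) = 4*1.6984^2 + 5*1.6984 - 10 = 10.0303
Step 2: Evaluate g(x).
g(1.6984) = 2*1.6984 - 3 = 0.3968
Step 3: Compute Lagrangian.
L = 10.0303 + 7*0.3968 = 12.8079


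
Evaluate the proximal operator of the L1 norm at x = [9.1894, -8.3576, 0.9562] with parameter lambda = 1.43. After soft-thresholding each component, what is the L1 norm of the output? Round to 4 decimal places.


Soft-thresholding with lambda = 1.43:
prox(9.1894) = sign(9.1894)*max(|9.1894| - 1.43, 0) = 7.7594
prox(-8.3576) = sign(-8.3576)*max(|-8.3576| - 1.43, 0) = -6.9276
prox(0.9562) = sign(0.9562)*max(|0.9562| - 1.43, 0) = 0.0
prox(x) = [7.7594, -6.9276, 0.0]
||prox(x)||_1 = 7.7594 + 6.9276 + 0.0 = 14.687


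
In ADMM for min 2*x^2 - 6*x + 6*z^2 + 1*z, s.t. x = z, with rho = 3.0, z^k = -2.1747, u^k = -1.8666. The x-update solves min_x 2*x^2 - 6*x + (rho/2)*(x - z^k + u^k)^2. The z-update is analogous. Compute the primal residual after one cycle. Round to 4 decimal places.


ADMM iteration with rho = 3.0, z^k = -2.1747, u^k = -1.8666
Step 1: x-update.
Minimize 2*x^2 - 6*x + (3.0/2)*(x + 2.1747 - 1.8666)^2
FOC: (2*2 + 3.0)*x = 6 + 3.0*(-2.1747 + 1.8666)
x^{k+1} = 0.7251
Step 2: z-update.
Minimize 6*z^2 + 1*z + (3.0/2)*(0.7251 - z - 1.8666)^2
FOC: (2*6 + 3.0)*z = -1 + 3.0*(0.7251 - 1.8666)
z^{k+1} = -0.295
Step 3: u-update.
u^{k+1} = -1.8666 + 0.7251 + 0.295 = -0.8465
Step 4: Primal residual = |0.7251 + 0.295| = 1.0201


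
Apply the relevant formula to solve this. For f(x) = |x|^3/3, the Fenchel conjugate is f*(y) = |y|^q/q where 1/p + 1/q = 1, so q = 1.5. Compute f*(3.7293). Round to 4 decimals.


The conjugate exponent q satisfies 1/p + 1/q = 1.
p = 3, so q = 3/(3 - 1) = 1.5
|y|^q = 3.7293^1.5 = 7.2018
f*(3.7293) = 7.2018 / 1.5 = 4.8012


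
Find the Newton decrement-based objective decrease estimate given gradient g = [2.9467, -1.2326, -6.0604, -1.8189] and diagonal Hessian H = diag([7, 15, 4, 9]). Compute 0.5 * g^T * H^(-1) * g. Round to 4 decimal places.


Step 1: H is diagonal, so H^(-1) * g = [0.421, -0.0822, -1.5151, -0.2021].
Step 2: g^T H^(-1) g = sum_i g_i^2 / H_ii
  = (2.9467)^2/7 + (-1.2326)^2/15 + (-6.0604)^2/4 + (-1.8189)^2/9
  = 1.2404 + 0.1013 + 9.1821 + 0.3676 = 10.8914
Step 3: Objective decrease = 0.5 * g^T H^(-1) g = 5.4457


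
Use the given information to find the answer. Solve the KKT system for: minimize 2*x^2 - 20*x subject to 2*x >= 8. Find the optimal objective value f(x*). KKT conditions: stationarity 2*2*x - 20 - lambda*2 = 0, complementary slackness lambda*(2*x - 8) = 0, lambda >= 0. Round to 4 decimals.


Step 1: Try lambda = 0 (constraint inactive).
Stationarity: 2*2*x - 20 = 0
x* = 20/(2*2) = 5.0
Check constraint: 2*5.0 = 10.0 >= 8 -- satisfied.
Step 2: Compute optimal value.
f(x*) = 2*5.0^2 - 20*5.0 = -50.0


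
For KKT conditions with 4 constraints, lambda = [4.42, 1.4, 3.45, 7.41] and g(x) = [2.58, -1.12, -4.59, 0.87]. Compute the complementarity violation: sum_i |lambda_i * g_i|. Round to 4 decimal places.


KKT complementary slackness check:
lambda_1 * g_1 = 4.42 * 2.58 = 11.4036
lambda_2 * g_2 = 1.4 * -1.12 = -1.568
lambda_3 * g_3 = 3.45 * -4.59 = -15.8355
lambda_4 * g_4 = 7.41 * 0.87 = 6.4467
Total violation = 11.4036 + 1.568 + 15.8355 + 6.4467 = 35.2538


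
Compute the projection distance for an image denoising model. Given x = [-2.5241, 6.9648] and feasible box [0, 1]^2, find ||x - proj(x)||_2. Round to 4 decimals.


Project each component onto [0, 1].
clip(-2.5241) = 0.0, clip(6.9648) = 1.0
Projection = [0.0, 1.0]
Squared diffs: [6.3711, 35.5788]
Distance = sqrt(41.9499) = 6.4769


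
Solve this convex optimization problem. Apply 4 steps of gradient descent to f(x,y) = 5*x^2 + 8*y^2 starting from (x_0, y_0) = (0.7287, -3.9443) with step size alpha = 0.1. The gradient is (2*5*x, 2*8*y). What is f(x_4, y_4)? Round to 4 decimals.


Gradient descent on f(x,y) = 5*x^2 + 8*y^2.
Starting point: (0.7287, -3.9443), alpha = 0.1
Step 1: grad_x = 2*5*0.7287 = 7.287, grad_y = 2*8*-3.9443 = -63.1088
  x_1 = 0.7287 - 0.1*7.287 = 0.0
  y_1 = -3.9443 - 0.1*-63.1088 = 2.3666
Step 2: grad_x = 2*5*0.0 = 0.0, grad_y = 2*8*2.3666 = 37.8653
  x_2 = 0.0 - 0.1*0.0 = 0.0
  y_2 = 2.3666 - 0.1*37.8653 = -1.4199
Step 3: grad_x = 2*5*0.0 = 0.0, grad_y = 2*8*-1.4199 = -22.7192
  x_3 = 0.0 - 0.1*0.0 = 0.0
  y_3 = -1.4199 - 0.1*-22.7192 = 0.852
Step 4: grad_x = 2*5*0.0 = 0.0, grad_y = 2*8*0.852 = 13.6315
  x_4 = 0.0 - 0.1*0.0 = 0.0
  y_4 = 0.852 - 0.1*13.6315 = -0.5112
f(0.0, -0.5112) = 5*0.0^2 + 8*(-0.5112)^2 = 2.0905


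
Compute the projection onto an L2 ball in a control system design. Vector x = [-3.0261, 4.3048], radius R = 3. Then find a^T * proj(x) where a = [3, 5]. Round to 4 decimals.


Step 1: Compute ||x|| (intermediates to 6 decimals).
||x|| = sqrt((-3.0261)^2 + 4.3048^2) = 5.261994
Step 2: Project.
Since ||x|| > R, scale = R/||x|| = 3/5.261994 = 0.570126, proj(x) = scale * x
proj(x) = [-1.725258, 2.454278]
Step 3: Dot product.
a^T * proj(x) = 3*(-1.725258) + 5*2.454278 = 7.0956
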